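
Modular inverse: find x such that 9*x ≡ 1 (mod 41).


Use the extended Euclidean algorithm on (41, 9); each row r = 41*s + 9*t:
r=41, s=1, t=0
r=9, s=0, t=1
q=4: r=5, s=1, t=-4   [41*(1) + 9*(-4) = 5]
q=1: r=4, s=-1, t=5   [41*(-1) + 9*(5) = 4]
q=1: r=1, s=2, t=-9   [41*(2) + 9*(-9) = 1]
q=4: r=0, s=-9, t=41   [41*(-9) + 9*(41) = 0]
GCD = 1 with t = -9, so 9*(-9) ≡ 1 (mod 41)
Inverse = -9 mod 41 = 32
Check: 9 * 32 = 288 ≡ 1 (mod 41)

9^(-1) ≡ 32 (mod 41)


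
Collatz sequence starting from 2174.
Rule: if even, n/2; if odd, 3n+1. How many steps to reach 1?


2174 → 1087 → 3262 → 1631 → 4894 → 2447 → 7342 → 3671 → 11014 → 5507 → 16522 → 8261 → 24784 → 12392 → 6196 → 3098 → 1549 → 4648 → 2324 → 1162 → 581 → 1744 → 872 → 436 → 218 → 109 → 328 → 164 → 82 → 41 → 124 → 62 → 31 → 94 → 47 → 142 → 71 → 214 → 107 → 322 → 161 → 484 → 242 → 121 → 364 → 182 → 91 → 274 → 137 → 412 → 206 → 103 → 310 → 155 → 466 → 233 → 700 → 350 → 175 → 526 → 263 → 790 → 395 → 1186 → 593 → 1780 → 890 → 445 → 1336 → 668 → 334 → 167 → 502 → 251 → 754 → 377 → 1132 → 566 → 283 → 850 → 425 → 1276 → 638 → 319 → 958 → 479 → 1438 → 719 → 2158 → 1079 → 3238 → 1619 → 4858 → 2429 → 7288 → 3644 → 1822 → 911 → 2734 → 1367 → 4102 → 2051 → 6154 → 3077 → 9232 → 4616 → 2308 → 1154 → 577 → 1732 → 866 → 433 → 1300 → 650 → 325 → 976 → 488 → 244 → 122 → 61 → 184 → 92 → 46 → 23 → 70 → 35 → 106 → 53 → 160 → 80 → 40 → 20 → 10 → 5 → 16 → 8 → 4 → 2 → 1
Total steps = 138

138 steps


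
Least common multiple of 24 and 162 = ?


GCD(24, 162) = 6
LCM = 24*162/6 = 3888/6 = 648

LCM = 648


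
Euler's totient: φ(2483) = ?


2483 = 13 × 191
Prime factors: 13, 191
φ(2483) = 2483 × (1-1/13) × (1-1/191)
= 2483 × 12/13 × 190/191 = 2280

φ(2483) = 2280


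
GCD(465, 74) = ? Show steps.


465 = 6 * 74 + 21
74 = 3 * 21 + 11
21 = 1 * 11 + 10
11 = 1 * 10 + 1
10 = 10 * 1 + 0
GCD = 1


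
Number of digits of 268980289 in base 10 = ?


268980289 has 9 digits in base 10
floor(log10(268980289)) + 1 = floor(8.4297) + 1 = 9

9 digits (base 10)


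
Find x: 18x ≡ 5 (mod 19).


GCD(18, 19) = 1, unique solution
a^(-1) mod 19 = 18
x = 18 * 5 mod 19 = 14

x ≡ 14 (mod 19)


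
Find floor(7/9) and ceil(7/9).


7/9 = 0.7778
floor = 0
ceil = 1

floor = 0, ceil = 1


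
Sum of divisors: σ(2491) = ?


Divisors of 2491: 1, 47, 53, 2491
Sum = 1 + 47 + 53 + 2491 = 2592

σ(2491) = 2592


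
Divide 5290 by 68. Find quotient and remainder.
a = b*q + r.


5290 = 68 * 77 + 54
Check: 5236 + 54 = 5290

q = 77, r = 54


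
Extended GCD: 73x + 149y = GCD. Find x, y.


Tabular extended Euclidean (each row: r = 73*s + 149*t):
r=73, s=1, t=0
r=149, s=0, t=1
q=0: r=73, s=1, t=0   [73*(1) + 149*(0) = 73]
q=2: r=3, s=-2, t=1   [73*(-2) + 149*(1) = 3]
q=24: r=1, s=49, t=-24   [73*(49) + 149*(-24) = 1]
q=3: r=0, s=-149, t=73   [73*(-149) + 149*(73) = 0]
GCD = 1; from the row with r=1: x=49, y=-24
Check: 73*(49) + 149*(-24) = 3577 - 3576 = 1

GCD = 1, x = 49, y = -24


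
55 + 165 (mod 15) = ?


55 + 165 = 220
220 mod 15 = 10


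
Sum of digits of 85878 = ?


8 + 5 + 8 + 7 + 8 = 36


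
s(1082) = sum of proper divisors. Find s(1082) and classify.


Proper divisors: 1, 2, 541
Sum = 1 + 2 + 541 = 544
544 < 1082 → deficient

s(1082) = 544 (deficient)


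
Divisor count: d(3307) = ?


3307 = 3307^1
d(3307) = (1+1) = 2

2 divisors


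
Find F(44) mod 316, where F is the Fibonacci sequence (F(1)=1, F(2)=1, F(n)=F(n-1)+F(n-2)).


F(k) mod 316 for k=1..44:
1, 1, 2, 3, 5, 8, 13, 21, 34, 55, 89, 144, 233, 61, 294, 39, 17, 56, 73, 129, 202, 15, 217, 232, 133, 49, 182, 231, 97, 12, 109, 121, 230, 35, 265, 300, 249, 233, 166, 83, 249, 16, 265, 281
F(44) mod 316 = 281


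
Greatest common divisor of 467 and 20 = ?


467 = 23 * 20 + 7
20 = 2 * 7 + 6
7 = 1 * 6 + 1
6 = 6 * 1 + 0
GCD = 1


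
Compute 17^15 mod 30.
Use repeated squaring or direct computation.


17^1 mod 30 = 17
17^2 mod 30 = 19
17^3 mod 30 = 23
17^4 mod 30 = 1
17^5 mod 30 = 17
17^6 mod 30 = 19
17^7 mod 30 = 23
17^8 mod 30 = 1
17^9 mod 30 = 17
17^10 mod 30 = 19
17^11 mod 30 = 23
17^12 mod 30 = 1
17^13 mod 30 = 17
17^14 mod 30 = 19
17^15 mod 30 = 23


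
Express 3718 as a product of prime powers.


3718 / 2 = 1859
1859 / 11 = 169
169 / 13 = 13
13 / 13 = 1
3718 = 2 × 11 × 13^2


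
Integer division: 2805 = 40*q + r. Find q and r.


2805 = 40 * 70 + 5
Check: 2800 + 5 = 2805

q = 70, r = 5


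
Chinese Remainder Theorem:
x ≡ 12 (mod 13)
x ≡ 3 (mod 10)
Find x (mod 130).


M = 13*10 = 130
M1 = M/13 = 10, M2 = M/10 = 13
M1^(-1) mod 13 = 4, M2^(-1) mod 10 = 7
x = 12*10*4 + 3*13*7 = 753
753 mod 130 = 103
Check: 103 mod 13 = 12 ✓, 103 mod 10 = 3 ✓

x ≡ 103 (mod 130)


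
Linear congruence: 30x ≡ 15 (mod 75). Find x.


GCD(30, 75) = 15 divides 15
Divide: 2x ≡ 1 (mod 5)
x ≡ 3 (mod 5)


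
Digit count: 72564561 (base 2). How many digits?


72564561 in base 2 = 100010100110011111101010001
Number of digits = 27

27 digits (base 2)


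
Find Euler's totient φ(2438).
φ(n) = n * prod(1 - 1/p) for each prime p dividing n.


2438 = 2 × 23 × 53
Prime factors: 2, 23, 53
φ(2438) = 2438 × (1-1/2) × (1-1/23) × (1-1/53)
= 2438 × 1/2 × 22/23 × 52/53 = 1144

φ(2438) = 1144


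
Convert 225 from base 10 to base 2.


225 (base 10) = 225 (decimal)
225 (decimal) = 11100001 (base 2)


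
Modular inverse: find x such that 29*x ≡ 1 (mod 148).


Use the extended Euclidean algorithm on (148, 29); each row r = 148*s + 29*t:
r=148, s=1, t=0
r=29, s=0, t=1
q=5: r=3, s=1, t=-5   [148*(1) + 29*(-5) = 3]
q=9: r=2, s=-9, t=46   [148*(-9) + 29*(46) = 2]
q=1: r=1, s=10, t=-51   [148*(10) + 29*(-51) = 1]
q=2: r=0, s=-29, t=148   [148*(-29) + 29*(148) = 0]
GCD = 1 with t = -51, so 29*(-51) ≡ 1 (mod 148)
Inverse = -51 mod 148 = 97
Check: 29 * 97 = 2813 ≡ 1 (mod 148)

29^(-1) ≡ 97 (mod 148)


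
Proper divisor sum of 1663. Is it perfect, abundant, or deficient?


Proper divisors: 1
Sum = 1 = 1
1 < 1663 → deficient

s(1663) = 1 (deficient)


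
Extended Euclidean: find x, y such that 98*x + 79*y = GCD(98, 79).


Tabular extended Euclidean (each row: r = 98*s + 79*t):
r=98, s=1, t=0
r=79, s=0, t=1
q=1: r=19, s=1, t=-1   [98*(1) + 79*(-1) = 19]
q=4: r=3, s=-4, t=5   [98*(-4) + 79*(5) = 3]
q=6: r=1, s=25, t=-31   [98*(25) + 79*(-31) = 1]
q=3: r=0, s=-79, t=98   [98*(-79) + 79*(98) = 0]
GCD = 1; from the row with r=1: x=25, y=-31
Check: 98*(25) + 79*(-31) = 2450 - 2449 = 1

GCD = 1, x = 25, y = -31


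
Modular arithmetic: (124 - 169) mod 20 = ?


124 - 169 = -45
-45 mod 20 = 15


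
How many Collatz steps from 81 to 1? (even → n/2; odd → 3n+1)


81 → 244 → 122 → 61 → 184 → 92 → 46 → 23 → 70 → 35 → 106 → 53 → 160 → 80 → 40 → 20 → 10 → 5 → 16 → 8 → 4 → 2 → 1
Total steps = 22

22 steps


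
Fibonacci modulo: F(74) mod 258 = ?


F(k) mod 258 for k=1..74:
1, 1, 2, 3, 5, 8, 13, 21, 34, 55, 89, 144, 233, 119, 94, 213, 49, 4, 53, 57, 110, 167, 19, 186, 205, 133, 80, 213, 35, 248, 25, 15, 40, 55, 95, 150, 245, 137, 124, 3, 127, 130, 257, 129, 128, 257, 127, 126, 253, 121, 116, 237, 95, 74, 169, 243, 154, 139, 35, 174, 209, 125, 76, 201, 19, 220, 239, 201, 182, 125, 49, 174, 223, 139
F(74) mod 258 = 139


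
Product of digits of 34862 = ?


3 × 4 × 8 × 6 × 2 = 1152


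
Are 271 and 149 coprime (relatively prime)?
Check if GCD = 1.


Euclidean algorithm:
271 = 1 * 149 + 122
149 = 1 * 122 + 27
122 = 4 * 27 + 14
27 = 1 * 14 + 13
14 = 1 * 13 + 1
13 = 13 * 1 + 0
GCD(271, 149) = 1

Yes, coprime (GCD = 1)


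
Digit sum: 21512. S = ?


2 + 1 + 5 + 1 + 2 = 11


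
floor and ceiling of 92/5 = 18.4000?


92/5 = 18.4000
floor = 18
ceil = 19

floor = 18, ceil = 19


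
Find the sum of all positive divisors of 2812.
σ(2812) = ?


Divisors of 2812: 1, 2, 4, 19, 37, 38, 74, 76, 148, 703, 1406, 2812
Sum = 1 + 2 + 4 + 19 + 37 + 38 + 74 + 76 + 148 + 703 + 1406 + 2812 = 5320

σ(2812) = 5320


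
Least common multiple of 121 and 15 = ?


GCD(121, 15) = 1
LCM = 121*15/1 = 1815/1 = 1815

LCM = 1815


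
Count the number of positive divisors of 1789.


1789 = 1789^1
d(1789) = (1+1) = 2

2 divisors


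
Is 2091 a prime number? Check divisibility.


2091 / 3 = 697 (exact division)
2091 is NOT prime.

No, 2091 is not prime


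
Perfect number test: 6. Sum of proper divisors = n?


Proper divisors of 6: 1, 2, 3
Sum = 1 + 2 + 3 = 6

Yes, 6 is perfect (6 = 6)


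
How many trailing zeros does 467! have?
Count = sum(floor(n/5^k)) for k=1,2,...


floor(467/5) = 93
floor(467/25) = 18
floor(467/125) = 3
Total = 114

114 trailing zeros


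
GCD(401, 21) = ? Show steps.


401 = 19 * 21 + 2
21 = 10 * 2 + 1
2 = 2 * 1 + 0
GCD = 1


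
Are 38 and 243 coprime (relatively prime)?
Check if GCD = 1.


Euclidean algorithm:
243 = 6 * 38 + 15
38 = 2 * 15 + 8
15 = 1 * 8 + 7
8 = 1 * 7 + 1
7 = 7 * 1 + 0
GCD(38, 243) = 1

Yes, coprime (GCD = 1)


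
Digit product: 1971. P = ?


1 × 9 × 7 × 1 = 63


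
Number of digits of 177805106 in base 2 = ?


177805106 in base 2 = 1010100110010001011100110010
Number of digits = 28

28 digits (base 2)


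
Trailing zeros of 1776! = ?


floor(1776/5) = 355
floor(1776/25) = 71
floor(1776/125) = 14
floor(1776/625) = 2
Total = 442

442 trailing zeros


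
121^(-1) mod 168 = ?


Use the extended Euclidean algorithm on (168, 121); each row r = 168*s + 121*t:
r=168, s=1, t=0
r=121, s=0, t=1
q=1: r=47, s=1, t=-1   [168*(1) + 121*(-1) = 47]
q=2: r=27, s=-2, t=3   [168*(-2) + 121*(3) = 27]
q=1: r=20, s=3, t=-4   [168*(3) + 121*(-4) = 20]
q=1: r=7, s=-5, t=7   [168*(-5) + 121*(7) = 7]
q=2: r=6, s=13, t=-18   [168*(13) + 121*(-18) = 6]
q=1: r=1, s=-18, t=25   [168*(-18) + 121*(25) = 1]
q=6: r=0, s=121, t=-168   [168*(121) + 121*(-168) = 0]
GCD = 1 with t = 25, so 121*(25) ≡ 1 (mod 168)
Inverse = 25 mod 168 = 25
Check: 121 * 25 = 3025 ≡ 1 (mod 168)

121^(-1) ≡ 25 (mod 168)


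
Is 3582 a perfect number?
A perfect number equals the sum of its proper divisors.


Proper divisors of 3582: 1, 2, 3, 6, 9, 18, 199, 398, 597, 1194, 1791
Sum = 1 + 2 + 3 + 6 + 9 + 18 + 199 + 398 + 597 + 1194 + 1791 = 4218

No, 3582 is not perfect (4218 ≠ 3582)


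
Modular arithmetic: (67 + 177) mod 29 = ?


67 + 177 = 244
244 mod 29 = 12


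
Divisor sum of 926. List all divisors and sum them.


Divisors of 926: 1, 2, 463, 926
Sum = 1 + 2 + 463 + 926 = 1392

σ(926) = 1392


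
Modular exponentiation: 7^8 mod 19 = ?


7^1 mod 19 = 7
7^2 mod 19 = 11
7^3 mod 19 = 1
7^4 mod 19 = 7
7^5 mod 19 = 11
7^6 mod 19 = 1
7^7 mod 19 = 7
7^8 mod 19 = 11


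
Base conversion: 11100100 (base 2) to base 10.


11100100 (base 2) = 228 (decimal)
228 (decimal) = 228 (base 10)


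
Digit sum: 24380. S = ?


2 + 4 + 3 + 8 + 0 = 17


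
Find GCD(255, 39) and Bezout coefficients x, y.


Tabular extended Euclidean (each row: r = 255*s + 39*t):
r=255, s=1, t=0
r=39, s=0, t=1
q=6: r=21, s=1, t=-6   [255*(1) + 39*(-6) = 21]
q=1: r=18, s=-1, t=7   [255*(-1) + 39*(7) = 18]
q=1: r=3, s=2, t=-13   [255*(2) + 39*(-13) = 3]
q=6: r=0, s=-13, t=85   [255*(-13) + 39*(85) = 0]
GCD = 3; from the row with r=3: x=2, y=-13
Check: 255*(2) + 39*(-13) = 510 - 507 = 3

GCD = 3, x = 2, y = -13


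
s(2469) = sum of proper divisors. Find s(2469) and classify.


Proper divisors: 1, 3, 823
Sum = 1 + 3 + 823 = 827
827 < 2469 → deficient

s(2469) = 827 (deficient)


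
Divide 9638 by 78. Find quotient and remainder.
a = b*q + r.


9638 = 78 * 123 + 44
Check: 9594 + 44 = 9638

q = 123, r = 44


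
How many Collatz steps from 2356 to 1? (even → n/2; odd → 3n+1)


2356 → 1178 → 589 → 1768 → 884 → 442 → 221 → 664 → 332 → 166 → 83 → 250 → 125 → 376 → 188 → 94 → 47 → 142 → 71 → 214 → 107 → 322 → 161 → 484 → 242 → 121 → 364 → 182 → 91 → 274 → 137 → 412 → 206 → 103 → 310 → 155 → 466 → 233 → 700 → 350 → 175 → 526 → 263 → 790 → 395 → 1186 → 593 → 1780 → 890 → 445 → 1336 → 668 → 334 → 167 → 502 → 251 → 754 → 377 → 1132 → 566 → 283 → 850 → 425 → 1276 → 638 → 319 → 958 → 479 → 1438 → 719 → 2158 → 1079 → 3238 → 1619 → 4858 → 2429 → 7288 → 3644 → 1822 → 911 → 2734 → 1367 → 4102 → 2051 → 6154 → 3077 → 9232 → 4616 → 2308 → 1154 → 577 → 1732 → 866 → 433 → 1300 → 650 → 325 → 976 → 488 → 244 → 122 → 61 → 184 → 92 → 46 → 23 → 70 → 35 → 106 → 53 → 160 → 80 → 40 → 20 → 10 → 5 → 16 → 8 → 4 → 2 → 1
Total steps = 120

120 steps


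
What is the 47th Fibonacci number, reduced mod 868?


F(k) mod 868 for k=1..47:
1, 1, 2, 3, 5, 8, 13, 21, 34, 55, 89, 144, 233, 377, 610, 119, 729, 848, 709, 689, 530, 351, 13, 364, 377, 741, 250, 123, 373, 496, 1, 497, 498, 127, 625, 752, 509, 393, 34, 427, 461, 20, 481, 501, 114, 615, 729
F(47) mod 868 = 729


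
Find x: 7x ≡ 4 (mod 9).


GCD(7, 9) = 1, unique solution
a^(-1) mod 9 = 4
x = 4 * 4 mod 9 = 7

x ≡ 7 (mod 9)


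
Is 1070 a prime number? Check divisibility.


1070 / 2 = 535 (exact division)
1070 is NOT prime.

No, 1070 is not prime


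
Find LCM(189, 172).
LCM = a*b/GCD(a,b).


GCD(189, 172) = 1
LCM = 189*172/1 = 32508/1 = 32508

LCM = 32508


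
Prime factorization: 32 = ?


32 / 2 = 16
16 / 2 = 8
8 / 2 = 4
4 / 2 = 2
2 / 2 = 1
32 = 2^5


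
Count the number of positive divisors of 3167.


3167 = 3167^1
d(3167) = (1+1) = 2

2 divisors


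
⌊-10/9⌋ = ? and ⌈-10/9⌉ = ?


-10/9 = -1.1111
floor = -2
ceil = -1

floor = -2, ceil = -1


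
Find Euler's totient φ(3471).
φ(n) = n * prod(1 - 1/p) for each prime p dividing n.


3471 = 3 × 13 × 89
Prime factors: 3, 13, 89
φ(3471) = 3471 × (1-1/3) × (1-1/13) × (1-1/89)
= 3471 × 2/3 × 12/13 × 88/89 = 2112

φ(3471) = 2112


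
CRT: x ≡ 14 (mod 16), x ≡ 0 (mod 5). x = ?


M = 16*5 = 80
M1 = M/16 = 5, M2 = M/5 = 16
M1^(-1) mod 16 = 13, M2^(-1) mod 5 = 1
x = 14*5*13 + 0*16*1 = 910
910 mod 80 = 30
Check: 30 mod 16 = 14 ✓, 30 mod 5 = 0 ✓

x ≡ 30 (mod 80)


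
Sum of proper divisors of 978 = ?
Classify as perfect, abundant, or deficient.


Proper divisors: 1, 2, 3, 6, 163, 326, 489
Sum = 1 + 2 + 3 + 6 + 163 + 326 + 489 = 990
990 > 978 → abundant

s(978) = 990 (abundant)


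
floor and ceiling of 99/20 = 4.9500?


99/20 = 4.9500
floor = 4
ceil = 5

floor = 4, ceil = 5


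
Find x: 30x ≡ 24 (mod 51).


GCD(30, 51) = 3 divides 24
Divide: 10x ≡ 8 (mod 17)
x ≡ 11 (mod 17)


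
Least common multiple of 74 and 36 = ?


GCD(74, 36) = 2
LCM = 74*36/2 = 2664/2 = 1332

LCM = 1332


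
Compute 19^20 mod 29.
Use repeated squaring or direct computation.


19^1 mod 29 = 19
19^2 mod 29 = 13
19^3 mod 29 = 15
19^4 mod 29 = 24
19^5 mod 29 = 21
19^6 mod 29 = 22
19^7 mod 29 = 12
19^8 mod 29 = 25
19^9 mod 29 = 11
19^10 mod 29 = 6
19^11 mod 29 = 27
19^12 mod 29 = 20
19^13 mod 29 = 3
19^14 mod 29 = 28
19^15 mod 29 = 10
19^16 mod 29 = 16
19^17 mod 29 = 14
19^18 mod 29 = 5
19^19 mod 29 = 8
19^20 mod 29 = 7


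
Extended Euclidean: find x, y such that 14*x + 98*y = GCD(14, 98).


Tabular extended Euclidean (each row: r = 14*s + 98*t):
r=14, s=1, t=0
r=98, s=0, t=1
q=0: r=14, s=1, t=0   [14*(1) + 98*(0) = 14]
q=7: r=0, s=-7, t=1   [14*(-7) + 98*(1) = 0]
GCD = 14; from the row with r=14: x=1, y=0
Check: 14*(1) + 98*(0) = 14 + 0 = 14

GCD = 14, x = 1, y = 0


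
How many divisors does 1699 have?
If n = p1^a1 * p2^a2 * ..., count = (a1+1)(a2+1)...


1699 = 1699^1
d(1699) = (1+1) = 2

2 divisors


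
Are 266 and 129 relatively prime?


Euclidean algorithm:
266 = 2 * 129 + 8
129 = 16 * 8 + 1
8 = 8 * 1 + 0
GCD(266, 129) = 1

Yes, coprime (GCD = 1)


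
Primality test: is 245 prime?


245 / 5 = 49 (exact division)
245 is NOT prime.

No, 245 is not prime


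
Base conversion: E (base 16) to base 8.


E (base 16) = 14 (decimal)
14 (decimal) = 16 (base 8)


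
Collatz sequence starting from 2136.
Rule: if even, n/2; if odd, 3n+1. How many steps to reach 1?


2136 → 1068 → 534 → 267 → 802 → 401 → 1204 → 602 → 301 → 904 → 452 → 226 → 113 → 340 → 170 → 85 → 256 → 128 → 64 → 32 → 16 → 8 → 4 → 2 → 1
Total steps = 24

24 steps


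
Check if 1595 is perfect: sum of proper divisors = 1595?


Proper divisors of 1595: 1, 5, 11, 29, 55, 145, 319
Sum = 1 + 5 + 11 + 29 + 55 + 145 + 319 = 565

No, 1595 is not perfect (565 ≠ 1595)


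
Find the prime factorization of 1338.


1338 / 2 = 669
669 / 3 = 223
223 / 223 = 1
1338 = 2 × 3 × 223


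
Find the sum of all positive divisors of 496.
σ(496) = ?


Divisors of 496: 1, 2, 4, 8, 16, 31, 62, 124, 248, 496
Sum = 1 + 2 + 4 + 8 + 16 + 31 + 62 + 124 + 248 + 496 = 992

σ(496) = 992


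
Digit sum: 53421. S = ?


5 + 3 + 4 + 2 + 1 = 15


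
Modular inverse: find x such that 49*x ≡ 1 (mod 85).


Use the extended Euclidean algorithm on (85, 49); each row r = 85*s + 49*t:
r=85, s=1, t=0
r=49, s=0, t=1
q=1: r=36, s=1, t=-1   [85*(1) + 49*(-1) = 36]
q=1: r=13, s=-1, t=2   [85*(-1) + 49*(2) = 13]
q=2: r=10, s=3, t=-5   [85*(3) + 49*(-5) = 10]
q=1: r=3, s=-4, t=7   [85*(-4) + 49*(7) = 3]
q=3: r=1, s=15, t=-26   [85*(15) + 49*(-26) = 1]
q=3: r=0, s=-49, t=85   [85*(-49) + 49*(85) = 0]
GCD = 1 with t = -26, so 49*(-26) ≡ 1 (mod 85)
Inverse = -26 mod 85 = 59
Check: 49 * 59 = 2891 ≡ 1 (mod 85)

49^(-1) ≡ 59 (mod 85)


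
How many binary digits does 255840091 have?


255840091 in base 2 = 1111001111111100111101011011
Number of digits = 28

28 digits (base 2)


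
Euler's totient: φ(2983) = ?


2983 = 19 × 157
Prime factors: 19, 157
φ(2983) = 2983 × (1-1/19) × (1-1/157)
= 2983 × 18/19 × 156/157 = 2808

φ(2983) = 2808


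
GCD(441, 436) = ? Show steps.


441 = 1 * 436 + 5
436 = 87 * 5 + 1
5 = 5 * 1 + 0
GCD = 1


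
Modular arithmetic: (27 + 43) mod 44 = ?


27 + 43 = 70
70 mod 44 = 26


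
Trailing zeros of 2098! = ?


floor(2098/5) = 419
floor(2098/25) = 83
floor(2098/125) = 16
floor(2098/625) = 3
Total = 521

521 trailing zeros


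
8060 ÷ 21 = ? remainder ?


8060 = 21 * 383 + 17
Check: 8043 + 17 = 8060

q = 383, r = 17


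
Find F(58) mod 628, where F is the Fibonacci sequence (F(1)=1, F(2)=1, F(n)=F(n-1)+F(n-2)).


F(k) mod 628 for k=1..58:
1, 1, 2, 3, 5, 8, 13, 21, 34, 55, 89, 144, 233, 377, 610, 359, 341, 72, 413, 485, 270, 127, 397, 524, 293, 189, 482, 43, 525, 568, 465, 405, 242, 19, 261, 280, 541, 193, 106, 299, 405, 76, 481, 557, 410, 339, 121, 460, 581, 413, 366, 151, 517, 40, 557, 597, 526, 495
F(58) mod 628 = 495


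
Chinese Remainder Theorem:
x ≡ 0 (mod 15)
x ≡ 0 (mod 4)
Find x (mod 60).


M = 15*4 = 60
M1 = M/15 = 4, M2 = M/4 = 15
M1^(-1) mod 15 = 4, M2^(-1) mod 4 = 3
x = 0*4*4 + 0*15*3 = 0
0 mod 60 = 0
Check: 0 mod 15 = 0 ✓, 0 mod 4 = 0 ✓

x ≡ 0 (mod 60)


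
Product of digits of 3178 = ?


3 × 1 × 7 × 8 = 168


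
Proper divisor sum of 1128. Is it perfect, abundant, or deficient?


Proper divisors: 1, 2, 3, 4, 6, 8, 12, 24, 47, 94, 141, 188, 282, 376, 564
Sum = 1 + 2 + 3 + 4 + 6 + 8 + 12 + 24 + 47 + 94 + 141 + 188 + 282 + 376 + 564 = 1752
1752 > 1128 → abundant

s(1128) = 1752 (abundant)


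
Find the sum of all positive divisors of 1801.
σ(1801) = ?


Divisors of 1801: 1, 1801
Sum = 1 + 1801 = 1802

σ(1801) = 1802


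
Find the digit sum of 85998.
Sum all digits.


8 + 5 + 9 + 9 + 8 = 39


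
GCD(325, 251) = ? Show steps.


325 = 1 * 251 + 74
251 = 3 * 74 + 29
74 = 2 * 29 + 16
29 = 1 * 16 + 13
16 = 1 * 13 + 3
13 = 4 * 3 + 1
3 = 3 * 1 + 0
GCD = 1


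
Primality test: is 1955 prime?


1955 / 5 = 391 (exact division)
1955 is NOT prime.

No, 1955 is not prime


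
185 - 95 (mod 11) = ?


185 - 95 = 90
90 mod 11 = 2


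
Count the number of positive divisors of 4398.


4398 = 2^1 × 3^1 × 733^1
d(4398) = (1+1) × (1+1) × (1+1) = 8

8 divisors


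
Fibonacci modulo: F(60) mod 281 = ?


F(k) mod 281 for k=1..60:
1, 1, 2, 3, 5, 8, 13, 21, 34, 55, 89, 144, 233, 96, 48, 144, 192, 55, 247, 21, 268, 8, 276, 3, 279, 1, 280, 0, 280, 280, 279, 278, 276, 273, 268, 260, 247, 226, 192, 137, 48, 185, 233, 137, 89, 226, 34, 260, 13, 273, 5, 278, 2, 280, 1, 0, 1, 1, 2, 3
F(60) mod 281 = 3


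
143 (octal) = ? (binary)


143 (base 8) = 99 (decimal)
99 (decimal) = 1100011 (base 2)


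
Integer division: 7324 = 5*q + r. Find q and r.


7324 = 5 * 1464 + 4
Check: 7320 + 4 = 7324

q = 1464, r = 4


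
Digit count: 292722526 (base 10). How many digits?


292722526 has 9 digits in base 10
floor(log10(292722526)) + 1 = floor(8.4665) + 1 = 9

9 digits (base 10)


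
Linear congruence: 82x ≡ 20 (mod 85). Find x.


GCD(82, 85) = 1, unique solution
a^(-1) mod 85 = 28
x = 28 * 20 mod 85 = 50

x ≡ 50 (mod 85)


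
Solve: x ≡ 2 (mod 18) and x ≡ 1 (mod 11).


M = 18*11 = 198
M1 = M/18 = 11, M2 = M/11 = 18
M1^(-1) mod 18 = 5, M2^(-1) mod 11 = 8
x = 2*11*5 + 1*18*8 = 254
254 mod 198 = 56
Check: 56 mod 18 = 2 ✓, 56 mod 11 = 1 ✓

x ≡ 56 (mod 198)


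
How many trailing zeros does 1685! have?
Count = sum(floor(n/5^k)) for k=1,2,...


floor(1685/5) = 337
floor(1685/25) = 67
floor(1685/125) = 13
floor(1685/625) = 2
Total = 419

419 trailing zeros


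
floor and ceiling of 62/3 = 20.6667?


62/3 = 20.6667
floor = 20
ceil = 21

floor = 20, ceil = 21


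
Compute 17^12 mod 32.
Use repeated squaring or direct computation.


17^1 mod 32 = 17
17^2 mod 32 = 1
17^3 mod 32 = 17
17^4 mod 32 = 1
17^5 mod 32 = 17
17^6 mod 32 = 1
17^7 mod 32 = 17
17^8 mod 32 = 1
17^9 mod 32 = 17
17^10 mod 32 = 1
17^11 mod 32 = 17
17^12 mod 32 = 1


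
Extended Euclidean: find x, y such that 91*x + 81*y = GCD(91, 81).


Tabular extended Euclidean (each row: r = 91*s + 81*t):
r=91, s=1, t=0
r=81, s=0, t=1
q=1: r=10, s=1, t=-1   [91*(1) + 81*(-1) = 10]
q=8: r=1, s=-8, t=9   [91*(-8) + 81*(9) = 1]
q=10: r=0, s=81, t=-91   [91*(81) + 81*(-91) = 0]
GCD = 1; from the row with r=1: x=-8, y=9
Check: 91*(-8) + 81*(9) = -728 + 729 = 1

GCD = 1, x = -8, y = 9


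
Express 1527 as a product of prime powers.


1527 / 3 = 509
509 / 509 = 1
1527 = 3 × 509


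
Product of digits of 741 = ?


7 × 4 × 1 = 28


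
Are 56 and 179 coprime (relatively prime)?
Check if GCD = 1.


Euclidean algorithm:
179 = 3 * 56 + 11
56 = 5 * 11 + 1
11 = 11 * 1 + 0
GCD(56, 179) = 1

Yes, coprime (GCD = 1)


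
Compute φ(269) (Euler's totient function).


269 = 269
Prime factors: 269
φ(269) = 269 × (1-1/269)
= 269 × 268/269 = 268

φ(269) = 268


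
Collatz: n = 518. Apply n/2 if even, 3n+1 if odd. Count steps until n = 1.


518 → 259 → 778 → 389 → 1168 → 584 → 292 → 146 → 73 → 220 → 110 → 55 → 166 → 83 → 250 → 125 → 376 → 188 → 94 → 47 → 142 → 71 → 214 → 107 → 322 → 161 → 484 → 242 → 121 → 364 → 182 → 91 → 274 → 137 → 412 → 206 → 103 → 310 → 155 → 466 → 233 → 700 → 350 → 175 → 526 → 263 → 790 → 395 → 1186 → 593 → 1780 → 890 → 445 → 1336 → 668 → 334 → 167 → 502 → 251 → 754 → 377 → 1132 → 566 → 283 → 850 → 425 → 1276 → 638 → 319 → 958 → 479 → 1438 → 719 → 2158 → 1079 → 3238 → 1619 → 4858 → 2429 → 7288 → 3644 → 1822 → 911 → 2734 → 1367 → 4102 → 2051 → 6154 → 3077 → 9232 → 4616 → 2308 → 1154 → 577 → 1732 → 866 → 433 → 1300 → 650 → 325 → 976 → 488 → 244 → 122 → 61 → 184 → 92 → 46 → 23 → 70 → 35 → 106 → 53 → 160 → 80 → 40 → 20 → 10 → 5 → 16 → 8 → 4 → 2 → 1
Total steps = 123

123 steps


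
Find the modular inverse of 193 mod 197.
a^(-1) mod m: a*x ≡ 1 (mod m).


Use the extended Euclidean algorithm on (197, 193); each row r = 197*s + 193*t:
r=197, s=1, t=0
r=193, s=0, t=1
q=1: r=4, s=1, t=-1   [197*(1) + 193*(-1) = 4]
q=48: r=1, s=-48, t=49   [197*(-48) + 193*(49) = 1]
q=4: r=0, s=193, t=-197   [197*(193) + 193*(-197) = 0]
GCD = 1 with t = 49, so 193*(49) ≡ 1 (mod 197)
Inverse = 49 mod 197 = 49
Check: 193 * 49 = 9457 ≡ 1 (mod 197)

193^(-1) ≡ 49 (mod 197)


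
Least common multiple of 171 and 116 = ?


GCD(171, 116) = 1
LCM = 171*116/1 = 19836/1 = 19836

LCM = 19836


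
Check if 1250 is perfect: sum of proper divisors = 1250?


Proper divisors of 1250: 1, 2, 5, 10, 25, 50, 125, 250, 625
Sum = 1 + 2 + 5 + 10 + 25 + 50 + 125 + 250 + 625 = 1093

No, 1250 is not perfect (1093 ≠ 1250)


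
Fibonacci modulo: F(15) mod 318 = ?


F(k) mod 318 for k=1..15:
1, 1, 2, 3, 5, 8, 13, 21, 34, 55, 89, 144, 233, 59, 292
F(15) mod 318 = 292


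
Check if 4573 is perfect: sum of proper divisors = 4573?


Proper divisors of 4573: 1, 17, 269
Sum = 1 + 17 + 269 = 287

No, 4573 is not perfect (287 ≠ 4573)


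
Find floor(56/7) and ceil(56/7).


56/7 = 8.0000
floor = 8
ceil = 8

floor = 8, ceil = 8


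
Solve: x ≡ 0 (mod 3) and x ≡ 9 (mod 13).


M = 3*13 = 39
M1 = M/3 = 13, M2 = M/13 = 3
M1^(-1) mod 3 = 1, M2^(-1) mod 13 = 9
x = 0*13*1 + 9*3*9 = 243
243 mod 39 = 9
Check: 9 mod 3 = 0 ✓, 9 mod 13 = 9 ✓

x ≡ 9 (mod 39)


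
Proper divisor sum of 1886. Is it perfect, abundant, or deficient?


Proper divisors: 1, 2, 23, 41, 46, 82, 943
Sum = 1 + 2 + 23 + 41 + 46 + 82 + 943 = 1138
1138 < 1886 → deficient

s(1886) = 1138 (deficient)


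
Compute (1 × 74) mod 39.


1 × 74 = 74
74 mod 39 = 35


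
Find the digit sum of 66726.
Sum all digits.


6 + 6 + 7 + 2 + 6 = 27


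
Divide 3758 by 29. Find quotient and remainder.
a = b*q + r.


3758 = 29 * 129 + 17
Check: 3741 + 17 = 3758

q = 129, r = 17


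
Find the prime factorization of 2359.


2359 / 7 = 337
337 / 337 = 1
2359 = 7 × 337


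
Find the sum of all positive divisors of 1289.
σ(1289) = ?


Divisors of 1289: 1, 1289
Sum = 1 + 1289 = 1290

σ(1289) = 1290


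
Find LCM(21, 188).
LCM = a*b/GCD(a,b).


GCD(21, 188) = 1
LCM = 21*188/1 = 3948/1 = 3948

LCM = 3948


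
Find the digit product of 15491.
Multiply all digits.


1 × 5 × 4 × 9 × 1 = 180


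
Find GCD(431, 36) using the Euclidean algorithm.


431 = 11 * 36 + 35
36 = 1 * 35 + 1
35 = 35 * 1 + 0
GCD = 1


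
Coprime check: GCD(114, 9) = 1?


Euclidean algorithm:
114 = 12 * 9 + 6
9 = 1 * 6 + 3
6 = 2 * 3 + 0
GCD(114, 9) = 3

No, not coprime (GCD = 3)


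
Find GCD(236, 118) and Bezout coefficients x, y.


Tabular extended Euclidean (each row: r = 236*s + 118*t):
r=236, s=1, t=0
r=118, s=0, t=1
q=2: r=0, s=1, t=-2   [236*(1) + 118*(-2) = 0]
GCD = 118; from the row with r=118: x=0, y=1
Check: 236*(0) + 118*(1) = 0 + 118 = 118

GCD = 118, x = 0, y = 1


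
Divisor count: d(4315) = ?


4315 = 5^1 × 863^1
d(4315) = (1+1) × (1+1) = 4

4 divisors


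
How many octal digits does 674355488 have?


674355488 in base 8 = 5014354440
Number of digits = 10

10 digits (base 8)


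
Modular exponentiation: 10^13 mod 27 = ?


10^1 mod 27 = 10
10^2 mod 27 = 19
10^3 mod 27 = 1
10^4 mod 27 = 10
10^5 mod 27 = 19
10^6 mod 27 = 1
10^7 mod 27 = 10
10^8 mod 27 = 19
10^9 mod 27 = 1
10^10 mod 27 = 10
10^11 mod 27 = 19
10^12 mod 27 = 1
10^13 mod 27 = 10


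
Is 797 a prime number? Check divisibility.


Check divisors up to sqrt(797) = 28.2312
No divisors found.
797 is prime.

Yes, 797 is prime


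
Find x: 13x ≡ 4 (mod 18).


GCD(13, 18) = 1, unique solution
a^(-1) mod 18 = 7
x = 7 * 4 mod 18 = 10

x ≡ 10 (mod 18)


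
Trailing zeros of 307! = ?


floor(307/5) = 61
floor(307/25) = 12
floor(307/125) = 2
Total = 75

75 trailing zeros


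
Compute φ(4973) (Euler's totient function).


4973 = 4973
Prime factors: 4973
φ(4973) = 4973 × (1-1/4973)
= 4973 × 4972/4973 = 4972

φ(4973) = 4972


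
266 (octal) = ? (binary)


266 (base 8) = 182 (decimal)
182 (decimal) = 10110110 (base 2)


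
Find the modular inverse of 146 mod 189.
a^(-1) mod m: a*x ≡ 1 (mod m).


Use the extended Euclidean algorithm on (189, 146); each row r = 189*s + 146*t:
r=189, s=1, t=0
r=146, s=0, t=1
q=1: r=43, s=1, t=-1   [189*(1) + 146*(-1) = 43]
q=3: r=17, s=-3, t=4   [189*(-3) + 146*(4) = 17]
q=2: r=9, s=7, t=-9   [189*(7) + 146*(-9) = 9]
q=1: r=8, s=-10, t=13   [189*(-10) + 146*(13) = 8]
q=1: r=1, s=17, t=-22   [189*(17) + 146*(-22) = 1]
q=8: r=0, s=-146, t=189   [189*(-146) + 146*(189) = 0]
GCD = 1 with t = -22, so 146*(-22) ≡ 1 (mod 189)
Inverse = -22 mod 189 = 167
Check: 146 * 167 = 24382 ≡ 1 (mod 189)

146^(-1) ≡ 167 (mod 189)


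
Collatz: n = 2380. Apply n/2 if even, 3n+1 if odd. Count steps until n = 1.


2380 → 1190 → 595 → 1786 → 893 → 2680 → 1340 → 670 → 335 → 1006 → 503 → 1510 → 755 → 2266 → 1133 → 3400 → 1700 → 850 → 425 → 1276 → 638 → 319 → 958 → 479 → 1438 → 719 → 2158 → 1079 → 3238 → 1619 → 4858 → 2429 → 7288 → 3644 → 1822 → 911 → 2734 → 1367 → 4102 → 2051 → 6154 → 3077 → 9232 → 4616 → 2308 → 1154 → 577 → 1732 → 866 → 433 → 1300 → 650 → 325 → 976 → 488 → 244 → 122 → 61 → 184 → 92 → 46 → 23 → 70 → 35 → 106 → 53 → 160 → 80 → 40 → 20 → 10 → 5 → 16 → 8 → 4 → 2 → 1
Total steps = 76

76 steps


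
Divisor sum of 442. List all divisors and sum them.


Divisors of 442: 1, 2, 13, 17, 26, 34, 221, 442
Sum = 1 + 2 + 13 + 17 + 26 + 34 + 221 + 442 = 756

σ(442) = 756


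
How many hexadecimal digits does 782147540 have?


782147540 in base 16 = 2E9E9FD4
Number of digits = 8

8 digits (base 16)


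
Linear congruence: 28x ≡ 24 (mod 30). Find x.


GCD(28, 30) = 2 divides 24
Divide: 14x ≡ 12 (mod 15)
x ≡ 3 (mod 15)


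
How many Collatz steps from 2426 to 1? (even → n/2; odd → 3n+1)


2426 → 1213 → 3640 → 1820 → 910 → 455 → 1366 → 683 → 2050 → 1025 → 3076 → 1538 → 769 → 2308 → 1154 → 577 → 1732 → 866 → 433 → 1300 → 650 → 325 → 976 → 488 → 244 → 122 → 61 → 184 → 92 → 46 → 23 → 70 → 35 → 106 → 53 → 160 → 80 → 40 → 20 → 10 → 5 → 16 → 8 → 4 → 2 → 1
Total steps = 45

45 steps


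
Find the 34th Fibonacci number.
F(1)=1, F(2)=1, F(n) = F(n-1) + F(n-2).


Sequence: 1, 1, 2, 3, 5, 8, 13, 21, 34, 55, 89, 144, 233, 377, 610, 987, 1597, 2584, 4181, 6765, 10946, 17711, 28657, 46368, 75025, 121393, 196418, 317811, 514229, 832040, 1346269, 2178309, 3524578, 5702887
F(34) = 5702887


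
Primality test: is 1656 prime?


1656 / 2 = 828 (exact division)
1656 is NOT prime.

No, 1656 is not prime


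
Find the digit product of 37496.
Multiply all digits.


3 × 7 × 4 × 9 × 6 = 4536


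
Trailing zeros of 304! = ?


floor(304/5) = 60
floor(304/25) = 12
floor(304/125) = 2
Total = 74

74 trailing zeros


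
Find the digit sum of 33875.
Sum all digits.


3 + 3 + 8 + 7 + 5 = 26


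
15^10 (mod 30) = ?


15^1 mod 30 = 15
15^2 mod 30 = 15
15^3 mod 30 = 15
15^4 mod 30 = 15
15^5 mod 30 = 15
15^6 mod 30 = 15
15^7 mod 30 = 15
15^8 mod 30 = 15
15^9 mod 30 = 15
15^10 mod 30 = 15


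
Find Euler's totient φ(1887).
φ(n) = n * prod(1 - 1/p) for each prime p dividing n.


1887 = 3 × 17 × 37
Prime factors: 3, 17, 37
φ(1887) = 1887 × (1-1/3) × (1-1/17) × (1-1/37)
= 1887 × 2/3 × 16/17 × 36/37 = 1152

φ(1887) = 1152


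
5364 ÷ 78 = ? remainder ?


5364 = 78 * 68 + 60
Check: 5304 + 60 = 5364

q = 68, r = 60


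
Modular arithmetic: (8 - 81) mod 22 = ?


8 - 81 = -73
-73 mod 22 = 15


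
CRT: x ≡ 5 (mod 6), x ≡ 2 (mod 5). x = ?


M = 6*5 = 30
M1 = M/6 = 5, M2 = M/5 = 6
M1^(-1) mod 6 = 5, M2^(-1) mod 5 = 1
x = 5*5*5 + 2*6*1 = 137
137 mod 30 = 17
Check: 17 mod 6 = 5 ✓, 17 mod 5 = 2 ✓

x ≡ 17 (mod 30)


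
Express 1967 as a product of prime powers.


1967 / 7 = 281
281 / 281 = 1
1967 = 7 × 281


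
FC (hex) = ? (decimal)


FC (base 16) = 252 (decimal)
252 (decimal) = 252 (base 10)


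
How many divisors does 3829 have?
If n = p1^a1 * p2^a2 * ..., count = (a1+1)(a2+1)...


3829 = 7^1 × 547^1
d(3829) = (1+1) × (1+1) = 4

4 divisors


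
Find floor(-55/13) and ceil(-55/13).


-55/13 = -4.2308
floor = -5
ceil = -4

floor = -5, ceil = -4


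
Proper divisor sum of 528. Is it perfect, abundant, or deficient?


Proper divisors: 1, 2, 3, 4, 6, 8, 11, 12, 16, 22, 24, 33, 44, 48, 66, 88, 132, 176, 264
Sum = 1 + 2 + 3 + 4 + 6 + 8 + 11 + 12 + 16 + 22 + 24 + 33 + 44 + 48 + 66 + 88 + 132 + 176 + 264 = 960
960 > 528 → abundant

s(528) = 960 (abundant)


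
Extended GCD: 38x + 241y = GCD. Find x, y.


Tabular extended Euclidean (each row: r = 38*s + 241*t):
r=38, s=1, t=0
r=241, s=0, t=1
q=0: r=38, s=1, t=0   [38*(1) + 241*(0) = 38]
q=6: r=13, s=-6, t=1   [38*(-6) + 241*(1) = 13]
q=2: r=12, s=13, t=-2   [38*(13) + 241*(-2) = 12]
q=1: r=1, s=-19, t=3   [38*(-19) + 241*(3) = 1]
q=12: r=0, s=241, t=-38   [38*(241) + 241*(-38) = 0]
GCD = 1; from the row with r=1: x=-19, y=3
Check: 38*(-19) + 241*(3) = -722 + 723 = 1

GCD = 1, x = -19, y = 3


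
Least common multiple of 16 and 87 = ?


GCD(16, 87) = 1
LCM = 16*87/1 = 1392/1 = 1392

LCM = 1392


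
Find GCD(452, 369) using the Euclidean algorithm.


452 = 1 * 369 + 83
369 = 4 * 83 + 37
83 = 2 * 37 + 9
37 = 4 * 9 + 1
9 = 9 * 1 + 0
GCD = 1


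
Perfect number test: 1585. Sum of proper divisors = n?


Proper divisors of 1585: 1, 5, 317
Sum = 1 + 5 + 317 = 323

No, 1585 is not perfect (323 ≠ 1585)


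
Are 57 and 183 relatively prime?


Euclidean algorithm:
183 = 3 * 57 + 12
57 = 4 * 12 + 9
12 = 1 * 9 + 3
9 = 3 * 3 + 0
GCD(57, 183) = 3

No, not coprime (GCD = 3)


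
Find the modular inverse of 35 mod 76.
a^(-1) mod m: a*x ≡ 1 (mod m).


Use the extended Euclidean algorithm on (76, 35); each row r = 76*s + 35*t:
r=76, s=1, t=0
r=35, s=0, t=1
q=2: r=6, s=1, t=-2   [76*(1) + 35*(-2) = 6]
q=5: r=5, s=-5, t=11   [76*(-5) + 35*(11) = 5]
q=1: r=1, s=6, t=-13   [76*(6) + 35*(-13) = 1]
q=5: r=0, s=-35, t=76   [76*(-35) + 35*(76) = 0]
GCD = 1 with t = -13, so 35*(-13) ≡ 1 (mod 76)
Inverse = -13 mod 76 = 63
Check: 35 * 63 = 2205 ≡ 1 (mod 76)

35^(-1) ≡ 63 (mod 76)


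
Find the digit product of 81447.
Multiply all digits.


8 × 1 × 4 × 4 × 7 = 896


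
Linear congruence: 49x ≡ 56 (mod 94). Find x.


GCD(49, 94) = 1, unique solution
a^(-1) mod 94 = 71
x = 71 * 56 mod 94 = 28

x ≡ 28 (mod 94)


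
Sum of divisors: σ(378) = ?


Divisors of 378: 1, 2, 3, 6, 7, 9, 14, 18, 21, 27, 42, 54, 63, 126, 189, 378
Sum = 1 + 2 + 3 + 6 + 7 + 9 + 14 + 18 + 21 + 27 + 42 + 54 + 63 + 126 + 189 + 378 = 960

σ(378) = 960


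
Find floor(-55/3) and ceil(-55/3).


-55/3 = -18.3333
floor = -19
ceil = -18

floor = -19, ceil = -18


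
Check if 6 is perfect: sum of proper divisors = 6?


Proper divisors of 6: 1, 2, 3
Sum = 1 + 2 + 3 = 6

Yes, 6 is perfect (6 = 6)


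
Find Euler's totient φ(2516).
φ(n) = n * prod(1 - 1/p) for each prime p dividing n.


2516 = 2^2 × 17 × 37
Prime factors: 2, 17, 37
φ(2516) = 2516 × (1-1/2) × (1-1/17) × (1-1/37)
= 2516 × 1/2 × 16/17 × 36/37 = 1152

φ(2516) = 1152


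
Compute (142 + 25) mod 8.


142 + 25 = 167
167 mod 8 = 7


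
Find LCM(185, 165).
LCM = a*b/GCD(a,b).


GCD(185, 165) = 5
LCM = 185*165/5 = 30525/5 = 6105

LCM = 6105


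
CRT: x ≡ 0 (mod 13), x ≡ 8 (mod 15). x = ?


M = 13*15 = 195
M1 = M/13 = 15, M2 = M/15 = 13
M1^(-1) mod 13 = 7, M2^(-1) mod 15 = 7
x = 0*15*7 + 8*13*7 = 728
728 mod 195 = 143
Check: 143 mod 13 = 0 ✓, 143 mod 15 = 8 ✓

x ≡ 143 (mod 195)


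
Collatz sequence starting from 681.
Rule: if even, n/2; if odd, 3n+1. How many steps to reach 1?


681 → 2044 → 1022 → 511 → 1534 → 767 → 2302 → 1151 → 3454 → 1727 → 5182 → 2591 → 7774 → 3887 → 11662 → 5831 → 17494 → 8747 → 26242 → 13121 → 39364 → 19682 → 9841 → 29524 → 14762 → 7381 → 22144 → 11072 → 5536 → 2768 → 1384 → 692 → 346 → 173 → 520 → 260 → 130 → 65 → 196 → 98 → 49 → 148 → 74 → 37 → 112 → 56 → 28 → 14 → 7 → 22 → 11 → 34 → 17 → 52 → 26 → 13 → 40 → 20 → 10 → 5 → 16 → 8 → 4 → 2 → 1
Total steps = 64

64 steps


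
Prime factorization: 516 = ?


516 / 2 = 258
258 / 2 = 129
129 / 3 = 43
43 / 43 = 1
516 = 2^2 × 3 × 43


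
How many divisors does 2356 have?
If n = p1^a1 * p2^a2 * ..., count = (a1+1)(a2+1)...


2356 = 2^2 × 19^1 × 31^1
d(2356) = (2+1) × (1+1) × (1+1) = 12

12 divisors


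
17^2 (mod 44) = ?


17^1 mod 44 = 17
17^2 mod 44 = 25


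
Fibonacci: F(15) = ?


Sequence: 1, 1, 2, 3, 5, 8, 13, 21, 34, 55, 89, 144, 233, 377, 610
F(15) = 610


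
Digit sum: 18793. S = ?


1 + 8 + 7 + 9 + 3 = 28


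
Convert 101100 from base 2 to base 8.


101100 (base 2) = 44 (decimal)
44 (decimal) = 54 (base 8)


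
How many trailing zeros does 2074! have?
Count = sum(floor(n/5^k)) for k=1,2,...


floor(2074/5) = 414
floor(2074/25) = 82
floor(2074/125) = 16
floor(2074/625) = 3
Total = 515

515 trailing zeros


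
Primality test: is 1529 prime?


1529 / 11 = 139 (exact division)
1529 is NOT prime.

No, 1529 is not prime


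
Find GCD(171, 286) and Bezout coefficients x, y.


Tabular extended Euclidean (each row: r = 171*s + 286*t):
r=171, s=1, t=0
r=286, s=0, t=1
q=0: r=171, s=1, t=0   [171*(1) + 286*(0) = 171]
q=1: r=115, s=-1, t=1   [171*(-1) + 286*(1) = 115]
q=1: r=56, s=2, t=-1   [171*(2) + 286*(-1) = 56]
q=2: r=3, s=-5, t=3   [171*(-5) + 286*(3) = 3]
q=18: r=2, s=92, t=-55   [171*(92) + 286*(-55) = 2]
q=1: r=1, s=-97, t=58   [171*(-97) + 286*(58) = 1]
q=2: r=0, s=286, t=-171   [171*(286) + 286*(-171) = 0]
GCD = 1; from the row with r=1: x=-97, y=58
Check: 171*(-97) + 286*(58) = -16587 + 16588 = 1

GCD = 1, x = -97, y = 58


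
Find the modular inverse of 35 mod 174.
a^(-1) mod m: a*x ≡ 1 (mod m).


Use the extended Euclidean algorithm on (174, 35); each row r = 174*s + 35*t:
r=174, s=1, t=0
r=35, s=0, t=1
q=4: r=34, s=1, t=-4   [174*(1) + 35*(-4) = 34]
q=1: r=1, s=-1, t=5   [174*(-1) + 35*(5) = 1]
q=34: r=0, s=35, t=-174   [174*(35) + 35*(-174) = 0]
GCD = 1 with t = 5, so 35*(5) ≡ 1 (mod 174)
Inverse = 5 mod 174 = 5
Check: 35 * 5 = 175 ≡ 1 (mod 174)

35^(-1) ≡ 5 (mod 174)


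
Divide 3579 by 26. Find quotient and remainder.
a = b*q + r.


3579 = 26 * 137 + 17
Check: 3562 + 17 = 3579

q = 137, r = 17


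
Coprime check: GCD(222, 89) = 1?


Euclidean algorithm:
222 = 2 * 89 + 44
89 = 2 * 44 + 1
44 = 44 * 1 + 0
GCD(222, 89) = 1

Yes, coprime (GCD = 1)


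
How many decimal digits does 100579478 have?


100579478 has 9 digits in base 10
floor(log10(100579478)) + 1 = floor(8.0025) + 1 = 9

9 digits (base 10)


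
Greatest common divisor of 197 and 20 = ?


197 = 9 * 20 + 17
20 = 1 * 17 + 3
17 = 5 * 3 + 2
3 = 1 * 2 + 1
2 = 2 * 1 + 0
GCD = 1


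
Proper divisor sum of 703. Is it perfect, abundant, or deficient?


Proper divisors: 1, 19, 37
Sum = 1 + 19 + 37 = 57
57 < 703 → deficient

s(703) = 57 (deficient)


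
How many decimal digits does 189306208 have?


189306208 has 9 digits in base 10
floor(log10(189306208)) + 1 = floor(8.2772) + 1 = 9

9 digits (base 10)
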